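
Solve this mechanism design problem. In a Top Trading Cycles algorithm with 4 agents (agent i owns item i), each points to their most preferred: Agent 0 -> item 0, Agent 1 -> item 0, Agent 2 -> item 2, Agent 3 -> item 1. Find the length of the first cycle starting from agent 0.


Step 1: Trace the pointer graph from agent 0: 0 -> 0
Step 2: A cycle is detected when we revisit agent 0
Step 3: The cycle is: 0 -> 0
Step 4: Cycle length = 1

1


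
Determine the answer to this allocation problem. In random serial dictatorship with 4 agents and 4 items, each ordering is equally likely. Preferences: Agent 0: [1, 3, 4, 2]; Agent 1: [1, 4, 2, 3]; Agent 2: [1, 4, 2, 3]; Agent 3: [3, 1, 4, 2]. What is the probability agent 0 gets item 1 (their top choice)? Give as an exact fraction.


Step 1: Agent 0 wants item 1
Step 2: There are 24 possible orderings of agents
Step 3: In 8 orderings, agent 0 gets item 1
Step 4: Probability = 8/24 = 1/3

1/3


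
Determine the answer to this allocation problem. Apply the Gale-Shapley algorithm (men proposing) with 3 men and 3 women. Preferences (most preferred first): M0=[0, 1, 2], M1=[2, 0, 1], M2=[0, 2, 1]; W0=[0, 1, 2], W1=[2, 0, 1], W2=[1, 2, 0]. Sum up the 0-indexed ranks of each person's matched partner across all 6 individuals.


Step 1: Run Gale-Shapley (men propose, women hold best offer):
  M0 proposes to W0; she accepts
  M1 proposes to W2; she accepts
  M2 proposes to W0; rejected
  M2 proposes to W2; rejected
  M2 proposes to W1; she accepts
Step 2: Final matching: W0-M0, W1-M2, W2-M1
Step 3: 0-indexed ranks (man's rank of his match, then woman's): 0 + 0 + 2 + 0 + 0 + 0
Step 4: Total rank sum = 2

2


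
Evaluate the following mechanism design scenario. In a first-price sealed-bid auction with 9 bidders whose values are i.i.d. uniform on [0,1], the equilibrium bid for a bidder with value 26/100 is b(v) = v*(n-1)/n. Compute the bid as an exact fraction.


Step 1: The symmetric BNE bidding function is b(v) = v * (n-1) / n
Step 2: Substitute v = 13/50 and n = 9
Step 3: b = 13/50 * 8/9
Step 4: b = 52/225

52/225


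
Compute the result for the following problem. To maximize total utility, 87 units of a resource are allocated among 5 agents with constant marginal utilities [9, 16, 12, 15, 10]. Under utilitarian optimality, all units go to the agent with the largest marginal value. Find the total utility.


Step 1: The marginal utilities are [9, 16, 12, 15, 10]
Step 2: The highest marginal utility is 16
Step 3: All 87 units go to that agent
Step 4: Total utility = 16 * 87 = 1392

1392


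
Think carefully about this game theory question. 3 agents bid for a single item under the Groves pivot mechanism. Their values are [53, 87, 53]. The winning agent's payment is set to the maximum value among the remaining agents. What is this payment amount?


Step 1: The efficient winner is agent 1 with value 87
Step 2: Other agents' values: [53, 53]
Step 3: Pivot payment = max(others) = 53
Step 4: The winner pays 53

53


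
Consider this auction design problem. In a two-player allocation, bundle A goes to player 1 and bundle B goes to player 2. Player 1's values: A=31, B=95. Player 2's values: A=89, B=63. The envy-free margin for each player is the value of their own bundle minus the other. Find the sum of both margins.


Step 1: Player 1's margin = v1(A) - v1(B) = 31 - 95 = -64
Step 2: Player 2's margin = v2(B) - v2(A) = 63 - 89 = -26
Step 3: Total margin = -64 + -26 = -90

-90


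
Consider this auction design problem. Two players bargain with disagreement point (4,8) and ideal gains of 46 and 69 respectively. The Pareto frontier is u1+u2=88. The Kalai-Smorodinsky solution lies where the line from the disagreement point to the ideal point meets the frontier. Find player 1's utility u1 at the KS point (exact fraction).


Step 1: At the KS point, (u1-d1)/r1 = (u2-d2)/r2 = t and u1+u2 = 88
Step 2: u1 = d1 + r1*t and u2 = d2 + r2*t, so (d1 + r1*t) + (d2 + r2*t) = 88
Step 3: t = (88 - 4 - 8)/(46 + 69) = 76/115
Step 4: u1 = d1 + r1*t = 4 + 46 * 76/115 = 172/5
Step 5: (Check: u2 = d2 + r2*t = 268/5; u1+u2 = 172/5 + 268/5 = 88, on the frontier.)

172/5


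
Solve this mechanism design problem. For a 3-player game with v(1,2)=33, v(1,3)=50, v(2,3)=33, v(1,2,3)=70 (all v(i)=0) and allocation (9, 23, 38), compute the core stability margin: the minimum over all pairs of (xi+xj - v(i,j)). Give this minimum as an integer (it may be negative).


Step 1: Slack for coalition (1,2): x1+x2 - v12 = 32 - 33 = -1
Step 2: Slack for coalition (1,3): x1+x3 - v13 = 47 - 50 = -3
Step 3: Slack for coalition (2,3): x2+x3 - v23 = 61 - 33 = 28
Step 4: Minimum slack = min(-1, -3, 28) = -3, attained by (1,3); coalition (1,3) can block (slack < 0), so the allocation is not in the core

-3


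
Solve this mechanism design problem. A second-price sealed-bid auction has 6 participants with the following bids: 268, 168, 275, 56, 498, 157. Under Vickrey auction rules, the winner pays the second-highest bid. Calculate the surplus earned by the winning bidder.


Step 1: Sort bids in descending order: 498, 275, 268, 168, 157, 56
Step 2: The winning bid is the highest: 498
Step 3: The payment equals the second-highest bid: 275
Step 4: Surplus = winner's bid - payment = 498 - 275 = 223

223


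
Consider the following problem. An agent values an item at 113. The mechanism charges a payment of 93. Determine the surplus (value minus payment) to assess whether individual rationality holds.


Step 1: Surplus = value - payment = 113 - 93 = 20
Step 2: IR is satisfied (surplus >= 0)

20


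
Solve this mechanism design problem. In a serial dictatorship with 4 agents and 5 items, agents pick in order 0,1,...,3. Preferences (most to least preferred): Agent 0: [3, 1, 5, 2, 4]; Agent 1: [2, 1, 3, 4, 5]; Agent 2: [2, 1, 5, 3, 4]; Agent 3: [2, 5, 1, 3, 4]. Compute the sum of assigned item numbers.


Step 1: Agent 0 picks item 3
Step 2: Agent 1 picks item 2
Step 3: Agent 2 picks item 1
Step 4: Agent 3 picks item 5
Step 5: Sum = 3 + 2 + 1 + 5 = 11

11


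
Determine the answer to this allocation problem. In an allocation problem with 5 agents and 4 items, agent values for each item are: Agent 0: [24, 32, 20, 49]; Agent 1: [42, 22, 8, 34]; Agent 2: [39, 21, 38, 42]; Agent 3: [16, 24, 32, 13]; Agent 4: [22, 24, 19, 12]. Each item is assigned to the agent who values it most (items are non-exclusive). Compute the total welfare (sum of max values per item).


Step 1: For each item, find the maximum value among all agents.
Step 2: Item 0 -> Agent 1 (value 42)
Step 3: Item 1 -> Agent 0 (value 32)
Step 4: Item 2 -> Agent 2 (value 38)
Step 5: Item 3 -> Agent 0 (value 49)
Step 6: Total welfare = 42 + 32 + 38 + 49 = 161

161


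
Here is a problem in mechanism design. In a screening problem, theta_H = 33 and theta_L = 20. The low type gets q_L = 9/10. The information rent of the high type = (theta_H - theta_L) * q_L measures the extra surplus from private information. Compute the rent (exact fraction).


Step 1: theta_H - theta_L = 33 - 20 = 13
Step 2: Information rent = (theta_H - theta_L) * q_L
Step 3: = 13 * 9/10
Step 4: = 117/10

117/10


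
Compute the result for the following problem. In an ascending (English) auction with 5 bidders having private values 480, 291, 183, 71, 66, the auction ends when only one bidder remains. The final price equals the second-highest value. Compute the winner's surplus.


Step 1: Identify the highest value: 480
Step 2: Identify the second-highest value: 291
Step 3: The final price = second-highest value = 291
Step 4: Surplus = 480 - 291 = 189

189


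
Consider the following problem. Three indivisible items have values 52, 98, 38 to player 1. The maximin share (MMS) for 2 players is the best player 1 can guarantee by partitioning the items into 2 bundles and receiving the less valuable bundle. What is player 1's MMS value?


Step 1: Item values = 52, 98, 38
Step 2: Enumerate all 2-bundle partitions and take the smaller bundle:
  Partition 1: {52} vs {98,38} -> bundles 52, 136; min = 52
  Partition 2: {98} vs {52,38} -> bundles 98, 90; min = 90
  Partition 3: {38} vs {52,98} -> bundles 38, 150; min = 38
Step 3: MMS = max(52, 90, 38) = 90

90


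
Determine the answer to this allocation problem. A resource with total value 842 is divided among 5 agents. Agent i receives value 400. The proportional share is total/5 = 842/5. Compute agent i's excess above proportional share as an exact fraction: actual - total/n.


Step 1: Proportional share = 842/5
Step 2: Agent's actual allocation = 400
Step 3: Excess = 400 - 842/5 = 1158/5

1158/5


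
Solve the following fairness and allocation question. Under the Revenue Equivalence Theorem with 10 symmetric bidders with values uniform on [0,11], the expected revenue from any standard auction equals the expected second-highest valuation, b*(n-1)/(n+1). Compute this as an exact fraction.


Step 1: By Revenue Equivalence, expected revenue = b*(n-1)/(n+1)
Step 2: Substituting n = 10, b = 11
Step 3: Revenue = 11*(10-1)/(10+1) = 11*9/11
Step 4: Revenue = 99/11 = 9

9


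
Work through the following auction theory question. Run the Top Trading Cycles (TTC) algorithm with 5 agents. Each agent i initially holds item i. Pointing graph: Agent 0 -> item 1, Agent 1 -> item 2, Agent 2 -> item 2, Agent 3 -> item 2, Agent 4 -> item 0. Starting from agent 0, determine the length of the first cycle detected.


Step 1: Trace the pointer graph from agent 0: 0 -> 1 -> 2 -> 2
Step 2: A cycle is detected when we revisit agent 2
Step 3: The cycle is: 2 -> 2
Step 4: Cycle length = 1

1


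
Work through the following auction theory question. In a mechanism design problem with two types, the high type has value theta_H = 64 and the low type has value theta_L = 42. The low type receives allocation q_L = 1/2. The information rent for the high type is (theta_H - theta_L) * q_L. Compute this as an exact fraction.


Step 1: theta_H - theta_L = 64 - 42 = 22
Step 2: Information rent = (theta_H - theta_L) * q_L
Step 3: = 22 * 1/2
Step 4: = 11

11


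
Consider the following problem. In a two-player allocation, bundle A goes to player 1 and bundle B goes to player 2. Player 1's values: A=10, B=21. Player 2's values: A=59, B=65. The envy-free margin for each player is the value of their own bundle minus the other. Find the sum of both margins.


Step 1: Player 1's margin = v1(A) - v1(B) = 10 - 21 = -11
Step 2: Player 2's margin = v2(B) - v2(A) = 65 - 59 = 6
Step 3: Total margin = -11 + 6 = -5

-5


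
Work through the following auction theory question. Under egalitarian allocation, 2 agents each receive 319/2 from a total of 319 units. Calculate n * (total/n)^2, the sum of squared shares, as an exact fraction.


Step 1: Each agent's share = 319/2
Step 2: Square of each share = (319/2)^2 = 101761/4
Step 3: Sum of squares = 2 * 101761/4 = 101761/2

101761/2


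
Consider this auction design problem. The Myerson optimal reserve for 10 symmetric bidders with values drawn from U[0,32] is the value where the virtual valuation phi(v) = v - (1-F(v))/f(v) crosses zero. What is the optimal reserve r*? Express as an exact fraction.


Step 1: For U[0,32], F(v) = v/32 and f(v) = 1/32
Step 2: phi(v) = v - (1 - v/32)/(1/32) = v - (32 - v) = 2v - 32
Step 3: Set phi(r*) = 0: 2r* - 32 = 0
Step 4: r* = 32/2 = 16 (the number of bidders n = 10 does not enter)

16


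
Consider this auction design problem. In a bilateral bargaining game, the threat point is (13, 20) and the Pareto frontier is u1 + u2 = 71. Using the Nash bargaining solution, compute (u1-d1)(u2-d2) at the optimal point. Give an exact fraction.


Step 1: The Nash solution splits surplus symmetrically above the disagreement point
Step 2: u1 = (total + d1 - d2)/2 = (71 + 13 - 20)/2 = 32
Step 3: u2 = (total - d1 + d2)/2 = (71 - 13 + 20)/2 = 39
Step 4: Nash product = (32 - 13) * (39 - 20)
Step 5: = 19 * 19 = 361

361


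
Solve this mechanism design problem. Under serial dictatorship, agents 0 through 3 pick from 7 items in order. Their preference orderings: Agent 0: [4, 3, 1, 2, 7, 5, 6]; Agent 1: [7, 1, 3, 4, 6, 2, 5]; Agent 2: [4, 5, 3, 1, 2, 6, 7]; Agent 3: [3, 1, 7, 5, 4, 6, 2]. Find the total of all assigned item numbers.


Step 1: Agent 0 picks item 4
Step 2: Agent 1 picks item 7
Step 3: Agent 2 picks item 5
Step 4: Agent 3 picks item 3
Step 5: Sum = 4 + 7 + 5 + 3 = 19

19


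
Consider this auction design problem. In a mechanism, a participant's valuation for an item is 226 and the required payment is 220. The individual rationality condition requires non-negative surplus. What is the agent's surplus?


Step 1: Surplus = value - payment = 226 - 220 = 6
Step 2: IR is satisfied (surplus >= 0)

6


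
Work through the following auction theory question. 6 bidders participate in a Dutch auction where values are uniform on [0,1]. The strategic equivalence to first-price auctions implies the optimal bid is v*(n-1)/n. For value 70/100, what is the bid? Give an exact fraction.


Step 1: Dutch auctions are strategically equivalent to first-price auctions
Step 2: The equilibrium bid is b(v) = v*(n-1)/n
Step 3: b = 7/10 * 5/6
Step 4: b = 7/12

7/12


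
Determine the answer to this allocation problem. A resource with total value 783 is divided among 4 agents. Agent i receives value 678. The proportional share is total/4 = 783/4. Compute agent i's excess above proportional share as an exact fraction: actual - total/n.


Step 1: Proportional share = 783/4
Step 2: Agent's actual allocation = 678
Step 3: Excess = 678 - 783/4 = 1929/4

1929/4


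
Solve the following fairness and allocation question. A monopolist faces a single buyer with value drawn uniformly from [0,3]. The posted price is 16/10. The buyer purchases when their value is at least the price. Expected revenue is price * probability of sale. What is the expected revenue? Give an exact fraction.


Step 1: Posted price r = 8/5, value support [0,3]
Step 2: P(v >= r) = (3 - 8/5)/3 = 7/15
Step 3: Expected revenue = r * P(v >= r) = 8/5 * 7/15
Step 4: Revenue = 56/75

56/75


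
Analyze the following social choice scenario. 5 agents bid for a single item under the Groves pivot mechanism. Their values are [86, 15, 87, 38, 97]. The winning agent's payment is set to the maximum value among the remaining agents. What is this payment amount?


Step 1: The efficient winner is agent 4 with value 97
Step 2: Other agents' values: [86, 15, 87, 38]
Step 3: Pivot payment = max(others) = 87
Step 4: The winner pays 87

87


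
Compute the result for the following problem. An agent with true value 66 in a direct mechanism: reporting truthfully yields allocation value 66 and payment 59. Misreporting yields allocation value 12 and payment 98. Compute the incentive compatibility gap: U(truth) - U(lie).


Step 1: U(truth) = value - payment = 66 - 59 = 7
Step 2: U(lie) = allocation - payment = 12 - 98 = -86
Step 3: IC gap = 7 - (-86) = 93

93


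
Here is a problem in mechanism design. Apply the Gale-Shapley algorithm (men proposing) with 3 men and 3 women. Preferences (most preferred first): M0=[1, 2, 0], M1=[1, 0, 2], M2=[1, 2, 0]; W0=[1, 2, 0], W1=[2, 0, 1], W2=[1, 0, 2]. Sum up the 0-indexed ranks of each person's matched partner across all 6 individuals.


Step 1: Run Gale-Shapley (men propose, women hold best offer):
  M0 proposes to W1; she accepts
  M1 proposes to W1; rejected
  M1 proposes to W0; she accepts
  M2 proposes to W1; she switches from M0
  M0 proposes to W2; she accepts
Step 2: Final matching: W0-M1, W1-M2, W2-M0
Step 3: 0-indexed ranks (man's rank of his match, then woman's): 1 + 0 + 0 + 0 + 1 + 1
Step 4: Total rank sum = 3

3


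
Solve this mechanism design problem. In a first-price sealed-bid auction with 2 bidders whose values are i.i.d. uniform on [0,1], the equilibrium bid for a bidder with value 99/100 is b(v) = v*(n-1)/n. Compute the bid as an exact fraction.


Step 1: The symmetric BNE bidding function is b(v) = v * (n-1) / n
Step 2: Substitute v = 99/100 and n = 2
Step 3: b = 99/100 * 1/2
Step 4: b = 99/200

99/200


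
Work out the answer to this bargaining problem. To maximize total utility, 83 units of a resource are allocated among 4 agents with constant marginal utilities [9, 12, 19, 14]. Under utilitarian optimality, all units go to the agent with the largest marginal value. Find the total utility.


Step 1: The marginal utilities are [9, 12, 19, 14]
Step 2: The highest marginal utility is 19
Step 3: All 83 units go to that agent
Step 4: Total utility = 19 * 83 = 1577

1577


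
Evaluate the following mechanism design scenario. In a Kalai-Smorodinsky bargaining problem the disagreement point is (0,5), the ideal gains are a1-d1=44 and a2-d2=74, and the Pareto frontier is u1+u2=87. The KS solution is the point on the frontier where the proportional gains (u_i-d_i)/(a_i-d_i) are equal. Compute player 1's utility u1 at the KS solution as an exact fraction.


Step 1: At the KS point, (u1-d1)/r1 = (u2-d2)/r2 = t and u1+u2 = 87
Step 2: u1 = d1 + r1*t and u2 = d2 + r2*t, so (d1 + r1*t) + (d2 + r2*t) = 87
Step 3: t = (87 - 0 - 5)/(44 + 74) = 82/118 = 41/59
Step 4: u1 = d1 + r1*t = 0 + 44 * 41/59 = 1804/59
Step 5: (Check: u2 = d2 + r2*t = 3329/59; u1+u2 = 1804/59 + 3329/59 = 87, on the frontier.)

1804/59


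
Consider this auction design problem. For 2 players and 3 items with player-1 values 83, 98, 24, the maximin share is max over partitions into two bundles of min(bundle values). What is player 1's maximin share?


Step 1: Item values = 83, 98, 24
Step 2: Enumerate all 2-bundle partitions and take the smaller bundle:
  Partition 1: {83} vs {98,24} -> bundles 83, 122; min = 83
  Partition 2: {98} vs {83,24} -> bundles 98, 107; min = 98
  Partition 3: {24} vs {83,98} -> bundles 24, 181; min = 24
Step 3: MMS = max(83, 98, 24) = 98

98


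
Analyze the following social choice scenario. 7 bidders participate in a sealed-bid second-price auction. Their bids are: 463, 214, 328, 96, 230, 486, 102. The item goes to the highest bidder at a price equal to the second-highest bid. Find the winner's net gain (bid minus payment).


Step 1: Sort bids in descending order: 486, 463, 328, 230, 214, 102, 96
Step 2: The winning bid is the highest: 486
Step 3: The payment equals the second-highest bid: 463
Step 4: Surplus = winner's bid - payment = 486 - 463 = 23

23


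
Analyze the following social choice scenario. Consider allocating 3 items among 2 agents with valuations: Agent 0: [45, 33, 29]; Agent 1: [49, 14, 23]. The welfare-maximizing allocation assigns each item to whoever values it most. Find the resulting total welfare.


Step 1: For each item, find the maximum value among all agents.
Step 2: Item 0 -> Agent 1 (value 49)
Step 3: Item 1 -> Agent 0 (value 33)
Step 4: Item 2 -> Agent 0 (value 29)
Step 5: Total welfare = 49 + 33 + 29 = 111

111


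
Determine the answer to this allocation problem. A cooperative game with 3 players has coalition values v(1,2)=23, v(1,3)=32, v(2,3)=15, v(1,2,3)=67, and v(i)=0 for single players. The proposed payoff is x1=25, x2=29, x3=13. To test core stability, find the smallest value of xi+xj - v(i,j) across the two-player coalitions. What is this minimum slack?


Step 1: Slack for coalition (1,2): x1+x2 - v12 = 54 - 23 = 31
Step 2: Slack for coalition (1,3): x1+x3 - v13 = 38 - 32 = 6
Step 3: Slack for coalition (2,3): x2+x3 - v23 = 42 - 15 = 27
Step 4: Minimum slack = min(31, 6, 27) = 6, attained by (1,3); no pair can gain by deviating, so the allocation is in the core

6


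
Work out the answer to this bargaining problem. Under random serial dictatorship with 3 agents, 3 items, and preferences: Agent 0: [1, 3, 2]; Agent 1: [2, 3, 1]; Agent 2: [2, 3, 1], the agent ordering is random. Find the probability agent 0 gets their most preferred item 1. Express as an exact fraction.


Step 1: Agent 0 wants item 1
Step 2: There are 6 possible orderings of agents
Step 3: In 6 orderings, agent 0 gets item 1
Step 4: Probability = 6/6 = 1

1


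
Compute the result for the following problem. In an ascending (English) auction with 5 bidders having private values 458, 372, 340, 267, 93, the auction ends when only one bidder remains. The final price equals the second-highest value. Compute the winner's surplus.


Step 1: Identify the highest value: 458
Step 2: Identify the second-highest value: 372
Step 3: The final price = second-highest value = 372
Step 4: Surplus = 458 - 372 = 86

86


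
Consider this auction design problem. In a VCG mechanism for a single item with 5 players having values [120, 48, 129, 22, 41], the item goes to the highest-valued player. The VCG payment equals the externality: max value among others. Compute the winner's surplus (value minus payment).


Step 1: The winner is the agent with the highest value: agent 2 with value 129
Step 2: Values of other agents: [120, 48, 22, 41]
Step 3: VCG payment = max of others' values = 120
Step 4: Surplus = 129 - 120 = 9

9


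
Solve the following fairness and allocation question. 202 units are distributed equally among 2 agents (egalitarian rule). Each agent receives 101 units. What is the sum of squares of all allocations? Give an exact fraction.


Step 1: Each agent's share = 202/2 = 101
Step 2: Square of each share = (101)^2 = 10201
Step 3: Sum of squares = 2 * 10201 = 20402

20402


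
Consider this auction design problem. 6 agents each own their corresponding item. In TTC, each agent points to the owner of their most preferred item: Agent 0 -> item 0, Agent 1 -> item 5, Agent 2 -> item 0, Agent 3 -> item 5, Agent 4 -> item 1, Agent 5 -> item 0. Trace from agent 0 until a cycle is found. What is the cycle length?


Step 1: Trace the pointer graph from agent 0: 0 -> 0
Step 2: A cycle is detected when we revisit agent 0
Step 3: The cycle is: 0 -> 0
Step 4: Cycle length = 1

1


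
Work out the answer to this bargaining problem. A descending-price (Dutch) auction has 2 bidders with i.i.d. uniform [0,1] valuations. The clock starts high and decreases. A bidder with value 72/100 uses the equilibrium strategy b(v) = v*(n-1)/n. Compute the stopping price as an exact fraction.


Step 1: Dutch auctions are strategically equivalent to first-price auctions
Step 2: The equilibrium bid is b(v) = v*(n-1)/n
Step 3: b = 18/25 * 1/2
Step 4: b = 9/25

9/25


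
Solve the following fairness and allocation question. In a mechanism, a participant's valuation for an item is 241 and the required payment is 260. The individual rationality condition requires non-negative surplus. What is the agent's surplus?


Step 1: Surplus = value - payment = 241 - 260 = -19
Step 2: IR is violated (surplus < 0)

-19


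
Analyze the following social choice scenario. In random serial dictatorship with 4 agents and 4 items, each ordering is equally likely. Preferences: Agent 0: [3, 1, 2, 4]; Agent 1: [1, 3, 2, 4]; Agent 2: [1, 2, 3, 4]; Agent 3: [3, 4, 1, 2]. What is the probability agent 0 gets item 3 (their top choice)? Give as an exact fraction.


Step 1: Agent 0 wants item 3
Step 2: There are 24 possible orderings of agents
Step 3: In 11 orderings, agent 0 gets item 3
Step 4: Probability = 11/24

11/24


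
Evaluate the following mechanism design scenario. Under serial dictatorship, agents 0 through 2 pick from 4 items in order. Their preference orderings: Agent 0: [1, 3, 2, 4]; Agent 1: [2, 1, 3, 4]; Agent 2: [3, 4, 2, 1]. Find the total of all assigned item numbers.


Step 1: Agent 0 picks item 1
Step 2: Agent 1 picks item 2
Step 3: Agent 2 picks item 3
Step 4: Sum = 1 + 2 + 3 = 6

6


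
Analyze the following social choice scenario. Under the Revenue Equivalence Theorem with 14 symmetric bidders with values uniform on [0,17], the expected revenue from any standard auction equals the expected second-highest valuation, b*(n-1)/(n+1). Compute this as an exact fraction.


Step 1: By Revenue Equivalence, expected revenue = b*(n-1)/(n+1)
Step 2: Substituting n = 14, b = 17
Step 3: Revenue = 17*(14-1)/(14+1) = 17*13/15
Step 4: Revenue = 221/15

221/15


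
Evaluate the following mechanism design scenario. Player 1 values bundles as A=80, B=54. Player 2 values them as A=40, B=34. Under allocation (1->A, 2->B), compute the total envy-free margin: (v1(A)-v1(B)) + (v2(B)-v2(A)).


Step 1: Player 1's margin = v1(A) - v1(B) = 80 - 54 = 26
Step 2: Player 2's margin = v2(B) - v2(A) = 34 - 40 = -6
Step 3: Total margin = 26 + -6 = 20

20


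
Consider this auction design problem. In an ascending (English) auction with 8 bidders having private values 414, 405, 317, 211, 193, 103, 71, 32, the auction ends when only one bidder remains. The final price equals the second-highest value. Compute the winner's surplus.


Step 1: Identify the highest value: 414
Step 2: Identify the second-highest value: 405
Step 3: The final price = second-highest value = 405
Step 4: Surplus = 414 - 405 = 9

9


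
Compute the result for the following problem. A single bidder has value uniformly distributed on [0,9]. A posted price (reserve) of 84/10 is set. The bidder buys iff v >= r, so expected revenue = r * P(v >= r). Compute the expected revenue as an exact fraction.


Step 1: Posted price r = 42/5, value support [0,9]
Step 2: P(v >= r) = (9 - 42/5)/9 = 1/15
Step 3: Expected revenue = r * P(v >= r) = 42/5 * 1/15
Step 4: Revenue = 14/25

14/25


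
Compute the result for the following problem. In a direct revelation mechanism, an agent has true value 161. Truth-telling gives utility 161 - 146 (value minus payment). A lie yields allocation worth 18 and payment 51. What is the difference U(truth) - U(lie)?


Step 1: U(truth) = value - payment = 161 - 146 = 15
Step 2: U(lie) = allocation - payment = 18 - 51 = -33
Step 3: IC gap = 15 - (-33) = 48

48


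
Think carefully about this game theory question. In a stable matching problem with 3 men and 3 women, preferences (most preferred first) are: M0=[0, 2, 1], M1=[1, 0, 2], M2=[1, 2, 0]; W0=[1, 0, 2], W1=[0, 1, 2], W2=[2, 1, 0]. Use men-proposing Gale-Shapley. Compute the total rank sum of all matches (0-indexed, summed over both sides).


Step 1: Run Gale-Shapley (men propose, women hold best offer):
  M0 proposes to W0; she accepts
  M1 proposes to W1; she accepts
  M2 proposes to W1; rejected
  M2 proposes to W2; she accepts
Step 2: Final matching: W0-M0, W1-M1, W2-M2
Step 3: 0-indexed ranks (man's rank of his match, then woman's): 0 + 1 + 0 + 1 + 1 + 0
Step 4: Total rank sum = 3

3


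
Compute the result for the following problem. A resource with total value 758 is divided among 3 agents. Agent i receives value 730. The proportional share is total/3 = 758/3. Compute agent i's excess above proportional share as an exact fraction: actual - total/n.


Step 1: Proportional share = 758/3
Step 2: Agent's actual allocation = 730
Step 3: Excess = 730 - 758/3 = 1432/3

1432/3


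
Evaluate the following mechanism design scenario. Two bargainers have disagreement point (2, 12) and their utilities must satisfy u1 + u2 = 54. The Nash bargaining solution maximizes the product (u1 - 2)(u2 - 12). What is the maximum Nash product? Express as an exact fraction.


Step 1: The Nash solution splits surplus symmetrically above the disagreement point
Step 2: u1 = (total + d1 - d2)/2 = (54 + 2 - 12)/2 = 22
Step 3: u2 = (total - d1 + d2)/2 = (54 - 2 + 12)/2 = 32
Step 4: Nash product = (22 - 2) * (32 - 12)
Step 5: = 20 * 20 = 400

400


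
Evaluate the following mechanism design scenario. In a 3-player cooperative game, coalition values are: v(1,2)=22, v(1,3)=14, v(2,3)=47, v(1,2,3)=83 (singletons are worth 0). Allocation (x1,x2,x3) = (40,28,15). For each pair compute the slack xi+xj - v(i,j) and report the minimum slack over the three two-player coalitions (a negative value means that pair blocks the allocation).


Step 1: Slack for coalition (1,2): x1+x2 - v12 = 68 - 22 = 46
Step 2: Slack for coalition (1,3): x1+x3 - v13 = 55 - 14 = 41
Step 3: Slack for coalition (2,3): x2+x3 - v23 = 43 - 47 = -4
Step 4: Minimum slack = min(46, 41, -4) = -4, attained by (2,3); coalition (2,3) can block (slack < 0), so the allocation is not in the core

-4


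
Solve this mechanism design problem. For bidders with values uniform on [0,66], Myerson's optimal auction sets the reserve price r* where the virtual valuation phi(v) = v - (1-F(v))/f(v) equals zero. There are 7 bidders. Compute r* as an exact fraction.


Step 1: For U[0,66], F(v) = v/66 and f(v) = 1/66
Step 2: phi(v) = v - (1 - v/66)/(1/66) = v - (66 - v) = 2v - 66
Step 3: Set phi(r*) = 0: 2r* - 66 = 0
Step 4: r* = 66/2 = 33 (the number of bidders n = 7 does not enter)

33


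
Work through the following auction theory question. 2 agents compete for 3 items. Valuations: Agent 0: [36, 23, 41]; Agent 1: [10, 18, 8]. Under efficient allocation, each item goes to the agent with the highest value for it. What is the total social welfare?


Step 1: For each item, find the maximum value among all agents.
Step 2: Item 0 -> Agent 0 (value 36)
Step 3: Item 1 -> Agent 0 (value 23)
Step 4: Item 2 -> Agent 0 (value 41)
Step 5: Total welfare = 36 + 23 + 41 = 100

100


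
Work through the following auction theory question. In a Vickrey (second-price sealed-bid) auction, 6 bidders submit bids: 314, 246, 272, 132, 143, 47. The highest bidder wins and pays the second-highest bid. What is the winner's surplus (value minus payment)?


Step 1: Sort bids in descending order: 314, 272, 246, 143, 132, 47
Step 2: The winning bid is the highest: 314
Step 3: The payment equals the second-highest bid: 272
Step 4: Surplus = winner's bid - payment = 314 - 272 = 42

42


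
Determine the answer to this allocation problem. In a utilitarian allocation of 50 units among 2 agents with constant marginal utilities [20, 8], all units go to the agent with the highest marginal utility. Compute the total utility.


Step 1: The marginal utilities are [20, 8]
Step 2: The highest marginal utility is 20
Step 3: All 50 units go to that agent
Step 4: Total utility = 20 * 50 = 1000

1000


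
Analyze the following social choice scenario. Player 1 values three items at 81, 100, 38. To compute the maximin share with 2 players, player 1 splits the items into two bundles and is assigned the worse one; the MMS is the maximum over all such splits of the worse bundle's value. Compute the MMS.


Step 1: Item values = 81, 100, 38
Step 2: Enumerate all 2-bundle partitions and take the smaller bundle:
  Partition 1: {81} vs {100,38} -> bundles 81, 138; min = 81
  Partition 2: {100} vs {81,38} -> bundles 100, 119; min = 100
  Partition 3: {38} vs {81,100} -> bundles 38, 181; min = 38
Step 3: MMS = max(81, 100, 38) = 100

100


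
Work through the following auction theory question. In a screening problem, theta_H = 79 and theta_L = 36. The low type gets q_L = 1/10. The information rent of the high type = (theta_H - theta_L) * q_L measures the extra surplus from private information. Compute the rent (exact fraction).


Step 1: theta_H - theta_L = 79 - 36 = 43
Step 2: Information rent = (theta_H - theta_L) * q_L
Step 3: = 43 * 1/10
Step 4: = 43/10

43/10


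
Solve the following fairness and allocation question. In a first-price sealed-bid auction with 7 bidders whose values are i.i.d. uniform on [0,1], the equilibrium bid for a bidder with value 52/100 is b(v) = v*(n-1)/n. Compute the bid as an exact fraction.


Step 1: The symmetric BNE bidding function is b(v) = v * (n-1) / n
Step 2: Substitute v = 13/25 and n = 7
Step 3: b = 13/25 * 6/7
Step 4: b = 78/175

78/175


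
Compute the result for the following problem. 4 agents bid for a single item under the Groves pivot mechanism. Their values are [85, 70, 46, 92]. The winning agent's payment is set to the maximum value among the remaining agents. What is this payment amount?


Step 1: The efficient winner is agent 3 with value 92
Step 2: Other agents' values: [85, 70, 46]
Step 3: Pivot payment = max(others) = 85
Step 4: The winner pays 85

85


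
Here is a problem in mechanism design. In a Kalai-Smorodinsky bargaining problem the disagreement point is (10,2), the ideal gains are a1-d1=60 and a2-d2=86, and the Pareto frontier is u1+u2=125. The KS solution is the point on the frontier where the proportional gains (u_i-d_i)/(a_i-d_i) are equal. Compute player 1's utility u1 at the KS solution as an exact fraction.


Step 1: At the KS point, (u1-d1)/r1 = (u2-d2)/r2 = t and u1+u2 = 125
Step 2: u1 = d1 + r1*t and u2 = d2 + r2*t, so (d1 + r1*t) + (d2 + r2*t) = 125
Step 3: t = (125 - 10 - 2)/(60 + 86) = 113/146
Step 4: u1 = d1 + r1*t = 10 + 60 * 113/146 = 4120/73
Step 5: (Check: u2 = d2 + r2*t = 5005/73; u1+u2 = 4120/73 + 5005/73 = 125, on the frontier.)

4120/73


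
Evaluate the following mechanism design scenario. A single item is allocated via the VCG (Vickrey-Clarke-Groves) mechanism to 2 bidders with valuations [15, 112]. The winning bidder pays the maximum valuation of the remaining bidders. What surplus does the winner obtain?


Step 1: The winner is the agent with the highest value: agent 1 with value 112
Step 2: Values of other agents: [15]
Step 3: VCG payment = max of others' values = 15
Step 4: Surplus = 112 - 15 = 97

97


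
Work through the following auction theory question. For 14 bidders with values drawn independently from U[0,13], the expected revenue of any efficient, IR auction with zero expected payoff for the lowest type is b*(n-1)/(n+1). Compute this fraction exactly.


Step 1: By Revenue Equivalence, expected revenue = b*(n-1)/(n+1)
Step 2: Substituting n = 14, b = 13
Step 3: Revenue = 13*(14-1)/(14+1) = 13*13/15
Step 4: Revenue = 169/15

169/15


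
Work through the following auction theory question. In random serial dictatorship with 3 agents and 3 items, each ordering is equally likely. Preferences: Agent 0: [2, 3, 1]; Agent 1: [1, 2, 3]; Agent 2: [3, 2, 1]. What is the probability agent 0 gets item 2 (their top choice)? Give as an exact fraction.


Step 1: Agent 0 wants item 2
Step 2: There are 6 possible orderings of agents
Step 3: In 6 orderings, agent 0 gets item 2
Step 4: Probability = 6/6 = 1

1


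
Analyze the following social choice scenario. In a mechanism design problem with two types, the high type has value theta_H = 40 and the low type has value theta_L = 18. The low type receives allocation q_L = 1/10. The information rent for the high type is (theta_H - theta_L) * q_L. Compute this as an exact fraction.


Step 1: theta_H - theta_L = 40 - 18 = 22
Step 2: Information rent = (theta_H - theta_L) * q_L
Step 3: = 22 * 1/10
Step 4: = 11/5

11/5


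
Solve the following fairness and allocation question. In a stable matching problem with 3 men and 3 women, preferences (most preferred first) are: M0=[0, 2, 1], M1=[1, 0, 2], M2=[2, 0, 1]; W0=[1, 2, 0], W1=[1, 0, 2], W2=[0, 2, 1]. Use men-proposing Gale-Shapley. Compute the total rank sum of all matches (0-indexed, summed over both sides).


Step 1: Run Gale-Shapley (men propose, women hold best offer):
  M0 proposes to W0; she accepts
  M1 proposes to W1; she accepts
  M2 proposes to W2; she accepts
Step 2: Final matching: W0-M0, W1-M1, W2-M2
Step 3: 0-indexed ranks (man's rank of his match, then woman's): 0 + 2 + 0 + 0 + 0 + 1
Step 4: Total rank sum = 3

3


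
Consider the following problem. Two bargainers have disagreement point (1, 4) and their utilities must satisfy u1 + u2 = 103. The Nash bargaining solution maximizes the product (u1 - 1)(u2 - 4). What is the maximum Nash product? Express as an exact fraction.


Step 1: The Nash solution splits surplus symmetrically above the disagreement point
Step 2: u1 = (total + d1 - d2)/2 = (103 + 1 - 4)/2 = 50
Step 3: u2 = (total - d1 + d2)/2 = (103 - 1 + 4)/2 = 53
Step 4: Nash product = (50 - 1) * (53 - 4)
Step 5: = 49 * 49 = 2401

2401


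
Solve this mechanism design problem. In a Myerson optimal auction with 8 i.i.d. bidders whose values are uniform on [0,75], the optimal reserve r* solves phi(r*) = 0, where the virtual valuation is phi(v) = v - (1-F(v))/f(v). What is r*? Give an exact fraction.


Step 1: For U[0,75], F(v) = v/75 and f(v) = 1/75
Step 2: phi(v) = v - (1 - v/75)/(1/75) = v - (75 - v) = 2v - 75
Step 3: Set phi(r*) = 0: 2r* - 75 = 0
Step 4: r* = 75/2 (the number of bidders n = 8 does not enter)

75/2


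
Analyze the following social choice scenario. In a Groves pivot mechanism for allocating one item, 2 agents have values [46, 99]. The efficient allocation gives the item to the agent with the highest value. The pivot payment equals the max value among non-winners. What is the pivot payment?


Step 1: The efficient winner is agent 1 with value 99
Step 2: Other agents' values: [46]
Step 3: Pivot payment = max(others) = 46
Step 4: The winner pays 46

46


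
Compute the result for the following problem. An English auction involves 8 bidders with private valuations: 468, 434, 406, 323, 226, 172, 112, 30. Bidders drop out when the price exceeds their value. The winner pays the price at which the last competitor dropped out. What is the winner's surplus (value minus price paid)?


Step 1: Identify the highest value: 468
Step 2: Identify the second-highest value: 434
Step 3: The final price = second-highest value = 434
Step 4: Surplus = 468 - 434 = 34

34


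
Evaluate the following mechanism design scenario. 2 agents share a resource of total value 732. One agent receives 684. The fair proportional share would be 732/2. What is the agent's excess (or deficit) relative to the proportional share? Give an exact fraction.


Step 1: Proportional share = 732/2 = 366
Step 2: Agent's actual allocation = 684
Step 3: Excess = 684 - 366 = 318

318


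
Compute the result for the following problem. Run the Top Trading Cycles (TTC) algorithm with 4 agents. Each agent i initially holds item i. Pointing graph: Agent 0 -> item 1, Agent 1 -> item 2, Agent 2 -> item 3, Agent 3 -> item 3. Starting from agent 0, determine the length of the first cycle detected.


Step 1: Trace the pointer graph from agent 0: 0 -> 1 -> 2 -> 3 -> 3
Step 2: A cycle is detected when we revisit agent 3
Step 3: The cycle is: 3 -> 3
Step 4: Cycle length = 1

1


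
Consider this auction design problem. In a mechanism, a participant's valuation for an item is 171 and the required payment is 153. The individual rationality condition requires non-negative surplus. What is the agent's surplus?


Step 1: Surplus = value - payment = 171 - 153 = 18
Step 2: IR is satisfied (surplus >= 0)

18


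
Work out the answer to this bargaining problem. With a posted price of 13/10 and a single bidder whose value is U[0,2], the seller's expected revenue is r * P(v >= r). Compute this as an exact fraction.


Step 1: Posted price r = 13/10, value support [0,2]
Step 2: P(v >= r) = (2 - 13/10)/2 = 7/20
Step 3: Expected revenue = r * P(v >= r) = 13/10 * 7/20
Step 4: Revenue = 91/200

91/200


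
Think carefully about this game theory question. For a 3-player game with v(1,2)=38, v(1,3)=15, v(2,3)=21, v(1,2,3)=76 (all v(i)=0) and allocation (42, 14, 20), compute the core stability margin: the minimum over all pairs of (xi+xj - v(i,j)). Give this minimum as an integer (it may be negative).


Step 1: Slack for coalition (1,2): x1+x2 - v12 = 56 - 38 = 18
Step 2: Slack for coalition (1,3): x1+x3 - v13 = 62 - 15 = 47
Step 3: Slack for coalition (2,3): x2+x3 - v23 = 34 - 21 = 13
Step 4: Minimum slack = min(18, 47, 13) = 13, attained by (2,3); no pair can gain by deviating, so the allocation is in the core

13


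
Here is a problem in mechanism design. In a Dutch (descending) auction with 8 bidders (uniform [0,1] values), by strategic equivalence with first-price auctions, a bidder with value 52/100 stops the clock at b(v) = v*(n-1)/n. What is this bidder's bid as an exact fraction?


Step 1: Dutch auctions are strategically equivalent to first-price auctions
Step 2: The equilibrium bid is b(v) = v*(n-1)/n
Step 3: b = 13/25 * 7/8
Step 4: b = 91/200

91/200


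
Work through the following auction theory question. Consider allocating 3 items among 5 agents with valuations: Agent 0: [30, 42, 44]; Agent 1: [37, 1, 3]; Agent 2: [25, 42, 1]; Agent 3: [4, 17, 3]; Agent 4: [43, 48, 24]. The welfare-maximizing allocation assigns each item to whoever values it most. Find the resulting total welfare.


Step 1: For each item, find the maximum value among all agents.
Step 2: Item 0 -> Agent 4 (value 43)
Step 3: Item 1 -> Agent 4 (value 48)
Step 4: Item 2 -> Agent 0 (value 44)
Step 5: Total welfare = 43 + 48 + 44 = 135

135
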